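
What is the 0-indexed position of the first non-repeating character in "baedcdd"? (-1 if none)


Input: baedcdd
Character frequencies:
  'a': 1
  'b': 1
  'c': 1
  'd': 3
  'e': 1
Scanning left to right for freq == 1:
  Position 0 ('b'): unique! => answer = 0

0


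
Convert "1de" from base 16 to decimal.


Input: "1de" in base 16
Positional expansion:
  Digit '1' (value 1) x 16^2 = 256
  Digit 'd' (value 13) x 16^1 = 208
  Digit 'e' (value 14) x 16^0 = 14
Sum = 478

478


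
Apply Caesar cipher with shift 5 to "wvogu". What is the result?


Caesar cipher: shift "wvogu" by 5
  'w' (pos 22) + 5 = pos 1 = 'b'
  'v' (pos 21) + 5 = pos 0 = 'a'
  'o' (pos 14) + 5 = pos 19 = 't'
  'g' (pos 6) + 5 = pos 11 = 'l'
  'u' (pos 20) + 5 = pos 25 = 'z'
Result: batlz

batlz


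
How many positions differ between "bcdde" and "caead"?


Comparing "bcdde" and "caead" position by position:
  Position 0: 'b' vs 'c' => DIFFER
  Position 1: 'c' vs 'a' => DIFFER
  Position 2: 'd' vs 'e' => DIFFER
  Position 3: 'd' vs 'a' => DIFFER
  Position 4: 'e' vs 'd' => DIFFER
Positions that differ: 5

5


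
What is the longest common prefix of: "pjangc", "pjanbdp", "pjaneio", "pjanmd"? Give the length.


Words: pjangc, pjanbdp, pjaneio, pjanmd
  Position 0: all 'p' => match
  Position 1: all 'j' => match
  Position 2: all 'a' => match
  Position 3: all 'n' => match
  Position 4: ('g', 'b', 'e', 'm') => mismatch, stop
LCP = "pjan" (length 4)

4


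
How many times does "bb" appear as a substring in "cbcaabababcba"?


Searching for "bb" in "cbcaabababcba"
Scanning each position:
  Position 0: "cb" => no
  Position 1: "bc" => no
  Position 2: "ca" => no
  Position 3: "aa" => no
  Position 4: "ab" => no
  Position 5: "ba" => no
  Position 6: "ab" => no
  Position 7: "ba" => no
  Position 8: "ab" => no
  Position 9: "bc" => no
  Position 10: "cb" => no
  Position 11: "ba" => no
Total occurrences: 0

0


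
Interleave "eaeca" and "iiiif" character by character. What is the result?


Interleaving "eaeca" and "iiiif":
  Position 0: 'e' from first, 'i' from second => "ei"
  Position 1: 'a' from first, 'i' from second => "ai"
  Position 2: 'e' from first, 'i' from second => "ei"
  Position 3: 'c' from first, 'i' from second => "ci"
  Position 4: 'a' from first, 'f' from second => "af"
Result: eiaieiciaf

eiaieiciaf


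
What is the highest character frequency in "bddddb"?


Input: bddddb
Character counts:
  'b': 2
  'd': 4
Maximum frequency: 4

4


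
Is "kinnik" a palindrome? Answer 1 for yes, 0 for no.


Input: kinnik
Reversed: kinnik
  Compare pos 0 ('k') with pos 5 ('k'): match
  Compare pos 1 ('i') with pos 4 ('i'): match
  Compare pos 2 ('n') with pos 3 ('n'): match
Result: palindrome

1


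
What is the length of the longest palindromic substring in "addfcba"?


Input: "addfcba"
Checking substrings for palindromes:
  [1:3] "dd" (len 2) => palindrome
Longest palindromic substring: "dd" with length 2

2


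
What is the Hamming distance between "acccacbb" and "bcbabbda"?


Comparing "acccacbb" and "bcbabbda" position by position:
  Position 0: 'a' vs 'b' => differ
  Position 1: 'c' vs 'c' => same
  Position 2: 'c' vs 'b' => differ
  Position 3: 'c' vs 'a' => differ
  Position 4: 'a' vs 'b' => differ
  Position 5: 'c' vs 'b' => differ
  Position 6: 'b' vs 'd' => differ
  Position 7: 'b' vs 'a' => differ
Total differences (Hamming distance): 7

7


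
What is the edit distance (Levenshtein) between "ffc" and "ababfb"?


Computing edit distance: "ffc" -> "ababfb"
DP table:
           a    b    a    b    f    b
      0    1    2    3    4    5    6
  f   1    1    2    3    4    4    5
  f   2    2    2    3    4    4    5
  c   3    3    3    3    4    5    5
Edit distance = dp[3][6] = 5

5


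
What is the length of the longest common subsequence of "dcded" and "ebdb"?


LCS of "dcded" and "ebdb"
DP table:
           e    b    d    b
      0    0    0    0    0
  d   0    0    0    1    1
  c   0    0    0    1    1
  d   0    0    0    1    1
  e   0    1    1    1    1
  d   0    1    1    2    2
LCS length = dp[5][4] = 2

2


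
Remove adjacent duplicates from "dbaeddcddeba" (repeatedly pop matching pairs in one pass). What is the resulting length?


Input: dbaeddcddeba
Stack-based adjacent duplicate removal:
  Read 'd': push. Stack: d
  Read 'b': push. Stack: db
  Read 'a': push. Stack: dba
  Read 'e': push. Stack: dbae
  Read 'd': push. Stack: dbaed
  Read 'd': matches stack top 'd' => pop. Stack: dbae
  Read 'c': push. Stack: dbaec
  Read 'd': push. Stack: dbaecd
  Read 'd': matches stack top 'd' => pop. Stack: dbaec
  Read 'e': push. Stack: dbaece
  Read 'b': push. Stack: dbaeceb
  Read 'a': push. Stack: dbaeceba
Final stack: "dbaeceba" (length 8)

8


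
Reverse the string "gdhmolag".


Input: gdhmolag
Reading characters right to left:
  Position 7: 'g'
  Position 6: 'a'
  Position 5: 'l'
  Position 4: 'o'
  Position 3: 'm'
  Position 2: 'h'
  Position 1: 'd'
  Position 0: 'g'
Reversed: galomhdg

galomhdg


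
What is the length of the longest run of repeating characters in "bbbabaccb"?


Input: "bbbabaccb"
Scanning for longest run:
  Position 1 ('b'): continues run of 'b', length=2
  Position 2 ('b'): continues run of 'b', length=3
  Position 3 ('a'): new char, reset run to 1
  Position 4 ('b'): new char, reset run to 1
  Position 5 ('a'): new char, reset run to 1
  Position 6 ('c'): new char, reset run to 1
  Position 7 ('c'): continues run of 'c', length=2
  Position 8 ('b'): new char, reset run to 1
Longest run: 'b' with length 3

3


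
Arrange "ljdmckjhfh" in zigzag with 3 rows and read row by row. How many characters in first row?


Zigzag "ljdmckjhfh" into 3 rows:
Placing characters:
  'l' => row 0
  'j' => row 1
  'd' => row 2
  'm' => row 1
  'c' => row 0
  'k' => row 1
  'j' => row 2
  'h' => row 1
  'f' => row 0
  'h' => row 1
Rows:
  Row 0: "lcf"
  Row 1: "jmkhh"
  Row 2: "dj"
First row length: 3

3


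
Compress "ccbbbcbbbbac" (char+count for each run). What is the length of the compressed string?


Input: ccbbbcbbbbac
Runs:
  'c' x 2 => "c2"
  'b' x 3 => "b3"
  'c' x 1 => "c1"
  'b' x 4 => "b4"
  'a' x 1 => "a1"
  'c' x 1 => "c1"
Compressed: "c2b3c1b4a1c1"
Compressed length: 12

12


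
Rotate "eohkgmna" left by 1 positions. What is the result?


Input: "eohkgmna", rotate left by 1
First 1 characters: "e"
Remaining characters: "ohkgmna"
Concatenate remaining + first: "ohkgmna" + "e" = "ohkgmnae"

ohkgmnae


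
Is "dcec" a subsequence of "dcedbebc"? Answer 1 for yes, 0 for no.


Check if "dcec" is a subsequence of "dcedbebc"
Greedy scan:
  Position 0 ('d'): matches sub[0] = 'd'
  Position 1 ('c'): matches sub[1] = 'c'
  Position 2 ('e'): matches sub[2] = 'e'
  Position 3 ('d'): no match needed
  Position 4 ('b'): no match needed
  Position 5 ('e'): no match needed
  Position 6 ('b'): no match needed
  Position 7 ('c'): matches sub[3] = 'c'
All 4 characters matched => is a subsequence

1


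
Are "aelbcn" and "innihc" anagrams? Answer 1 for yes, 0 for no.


Strings: "aelbcn", "innihc"
Sorted first:  abceln
Sorted second: chiinn
Differ at position 0: 'a' vs 'c' => not anagrams

0


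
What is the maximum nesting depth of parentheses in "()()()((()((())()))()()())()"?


Input: "()()()((()((())()))()()())()"
Tracking depth:
  Position 0 '(': depth becomes 1
  Position 1 ')': depth becomes 0
  Position 2 '(': depth becomes 1
  Position 3 ')': depth becomes 0
  Position 4 '(': depth becomes 1
  Position 5 ')': depth becomes 0
  Position 6 '(': depth becomes 1
  Position 7 '(': depth becomes 2
  Position 8 '(': depth becomes 3
  Position 9 ')': depth becomes 2
  Position 10 '(': depth becomes 3
  Position 11 '(': depth becomes 4
  Position 12 '(': depth becomes 5
  Position 13 ')': depth becomes 4
  Position 14 ')': depth becomes 3
  Position 15 '(': depth becomes 4
  Position 16 ')': depth becomes 3
  Position 17 ')': depth becomes 2
  Position 18 ')': depth becomes 1
  Position 19 '(': depth becomes 2
  Position 20 ')': depth becomes 1
  Position 21 '(': depth becomes 2
  Position 22 ')': depth becomes 1
  Position 23 '(': depth becomes 2
  Position 24 ')': depth becomes 1
  Position 25 ')': depth becomes 0
  Position 26 '(': depth becomes 1
  Position 27 ')': depth becomes 0
Maximum depth reached: 5

5


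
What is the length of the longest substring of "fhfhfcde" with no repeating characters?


Input: "fhfhfcde"
Sliding window (track last position of each char):
  Position 0 ('f'): window [0,0] length 1 -- new best
  Position 1 ('h'): window [0,1] length 2 -- new best
  Position 2 ('f'): repeat (last at 0), move window start to 1
  Position 2 ('f'): window [1,2] length 2
  Position 3 ('h'): repeat (last at 1), move window start to 2
  Position 3 ('h'): window [2,3] length 2
  Position 4 ('f'): repeat (last at 2), move window start to 3
  Position 4 ('f'): window [3,4] length 2
  Position 5 ('c'): window [3,5] length 3 -- new best
  Position 6 ('d'): window [3,6] length 4 -- new best
  Position 7 ('e'): window [3,7] length 5 -- new best
Longest substring with no repeats: "hfcde" with length 5

5


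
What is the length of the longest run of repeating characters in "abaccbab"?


Input: "abaccbab"
Scanning for longest run:
  Position 1 ('b'): new char, reset run to 1
  Position 2 ('a'): new char, reset run to 1
  Position 3 ('c'): new char, reset run to 1
  Position 4 ('c'): continues run of 'c', length=2
  Position 5 ('b'): new char, reset run to 1
  Position 6 ('a'): new char, reset run to 1
  Position 7 ('b'): new char, reset run to 1
Longest run: 'c' with length 2

2


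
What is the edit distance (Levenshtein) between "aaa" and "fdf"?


Computing edit distance: "aaa" -> "fdf"
DP table:
           f    d    f
      0    1    2    3
  a   1    1    2    3
  a   2    2    2    3
  a   3    3    3    3
Edit distance = dp[3][3] = 3

3


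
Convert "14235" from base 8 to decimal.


Input: "14235" in base 8
Positional expansion:
  Digit '1' (value 1) x 8^4 = 4096
  Digit '4' (value 4) x 8^3 = 2048
  Digit '2' (value 2) x 8^2 = 128
  Digit '3' (value 3) x 8^1 = 24
  Digit '5' (value 5) x 8^0 = 5
Sum = 6301

6301


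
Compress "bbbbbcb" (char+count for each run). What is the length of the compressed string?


Input: bbbbbcb
Runs:
  'b' x 5 => "b5"
  'c' x 1 => "c1"
  'b' x 1 => "b1"
Compressed: "b5c1b1"
Compressed length: 6

6


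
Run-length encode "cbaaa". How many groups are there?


Input: cbaaa
Scanning for consecutive runs:
  Group 1: 'c' x 1 (positions 0-0)
  Group 2: 'b' x 1 (positions 1-1)
  Group 3: 'a' x 3 (positions 2-4)
Total groups: 3

3


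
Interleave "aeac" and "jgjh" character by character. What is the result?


Interleaving "aeac" and "jgjh":
  Position 0: 'a' from first, 'j' from second => "aj"
  Position 1: 'e' from first, 'g' from second => "eg"
  Position 2: 'a' from first, 'j' from second => "aj"
  Position 3: 'c' from first, 'h' from second => "ch"
Result: ajegajch

ajegajch


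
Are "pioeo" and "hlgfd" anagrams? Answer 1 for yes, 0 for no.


Strings: "pioeo", "hlgfd"
Sorted first:  eioop
Sorted second: dfghl
Differ at position 0: 'e' vs 'd' => not anagrams

0


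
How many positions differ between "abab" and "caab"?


Comparing "abab" and "caab" position by position:
  Position 0: 'a' vs 'c' => DIFFER
  Position 1: 'b' vs 'a' => DIFFER
  Position 2: 'a' vs 'a' => same
  Position 3: 'b' vs 'b' => same
Positions that differ: 2

2


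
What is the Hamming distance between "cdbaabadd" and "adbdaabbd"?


Comparing "cdbaabadd" and "adbdaabbd" position by position:
  Position 0: 'c' vs 'a' => differ
  Position 1: 'd' vs 'd' => same
  Position 2: 'b' vs 'b' => same
  Position 3: 'a' vs 'd' => differ
  Position 4: 'a' vs 'a' => same
  Position 5: 'b' vs 'a' => differ
  Position 6: 'a' vs 'b' => differ
  Position 7: 'd' vs 'b' => differ
  Position 8: 'd' vs 'd' => same
Total differences (Hamming distance): 5

5


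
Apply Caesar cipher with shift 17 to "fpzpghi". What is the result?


Caesar cipher: shift "fpzpghi" by 17
  'f' (pos 5) + 17 = pos 22 = 'w'
  'p' (pos 15) + 17 = pos 6 = 'g'
  'z' (pos 25) + 17 = pos 16 = 'q'
  'p' (pos 15) + 17 = pos 6 = 'g'
  'g' (pos 6) + 17 = pos 23 = 'x'
  'h' (pos 7) + 17 = pos 24 = 'y'
  'i' (pos 8) + 17 = pos 25 = 'z'
Result: wgqgxyz

wgqgxyz


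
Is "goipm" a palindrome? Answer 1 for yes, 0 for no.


Input: goipm
Reversed: mpiog
  Compare pos 0 ('g') with pos 4 ('m'): MISMATCH
  Compare pos 1 ('o') with pos 3 ('p'): MISMATCH
Result: not a palindrome

0


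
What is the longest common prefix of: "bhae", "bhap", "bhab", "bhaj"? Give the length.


Words: bhae, bhap, bhab, bhaj
  Position 0: all 'b' => match
  Position 1: all 'h' => match
  Position 2: all 'a' => match
  Position 3: ('e', 'p', 'b', 'j') => mismatch, stop
LCP = "bha" (length 3)

3


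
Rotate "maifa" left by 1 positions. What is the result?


Input: "maifa", rotate left by 1
First 1 characters: "m"
Remaining characters: "aifa"
Concatenate remaining + first: "aifa" + "m" = "aifam"

aifam


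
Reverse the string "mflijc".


Input: mflijc
Reading characters right to left:
  Position 5: 'c'
  Position 4: 'j'
  Position 3: 'i'
  Position 2: 'l'
  Position 1: 'f'
  Position 0: 'm'
Reversed: cjilfm

cjilfm


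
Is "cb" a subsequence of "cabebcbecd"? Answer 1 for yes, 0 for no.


Check if "cb" is a subsequence of "cabebcbecd"
Greedy scan:
  Position 0 ('c'): matches sub[0] = 'c'
  Position 1 ('a'): no match needed
  Position 2 ('b'): matches sub[1] = 'b'
  Position 3 ('e'): no match needed
  Position 4 ('b'): no match needed
  Position 5 ('c'): no match needed
  Position 6 ('b'): no match needed
  Position 7 ('e'): no match needed
  Position 8 ('c'): no match needed
  Position 9 ('d'): no match needed
All 2 characters matched => is a subsequence

1


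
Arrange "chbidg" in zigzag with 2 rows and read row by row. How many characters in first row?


Zigzag "chbidg" into 2 rows:
Placing characters:
  'c' => row 0
  'h' => row 1
  'b' => row 0
  'i' => row 1
  'd' => row 0
  'g' => row 1
Rows:
  Row 0: "cbd"
  Row 1: "hig"
First row length: 3

3


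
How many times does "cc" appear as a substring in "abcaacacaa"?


Searching for "cc" in "abcaacacaa"
Scanning each position:
  Position 0: "ab" => no
  Position 1: "bc" => no
  Position 2: "ca" => no
  Position 3: "aa" => no
  Position 4: "ac" => no
  Position 5: "ca" => no
  Position 6: "ac" => no
  Position 7: "ca" => no
  Position 8: "aa" => no
Total occurrences: 0

0


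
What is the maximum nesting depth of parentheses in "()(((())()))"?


Input: "()(((())()))"
Tracking depth:
  Position 0 '(': depth becomes 1
  Position 1 ')': depth becomes 0
  Position 2 '(': depth becomes 1
  Position 3 '(': depth becomes 2
  Position 4 '(': depth becomes 3
  Position 5 '(': depth becomes 4
  Position 6 ')': depth becomes 3
  Position 7 ')': depth becomes 2
  Position 8 '(': depth becomes 3
  Position 9 ')': depth becomes 2
  Position 10 ')': depth becomes 1
  Position 11 ')': depth becomes 0
Maximum depth reached: 4

4


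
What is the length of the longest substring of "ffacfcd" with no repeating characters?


Input: "ffacfcd"
Sliding window (track last position of each char):
  Position 0 ('f'): window [0,0] length 1 -- new best
  Position 1 ('f'): repeat (last at 0), move window start to 1
  Position 1 ('f'): window [1,1] length 1
  Position 2 ('a'): window [1,2] length 2 -- new best
  Position 3 ('c'): window [1,3] length 3 -- new best
  Position 4 ('f'): repeat (last at 1), move window start to 2
  Position 4 ('f'): window [2,4] length 3
  Position 5 ('c'): repeat (last at 3), move window start to 4
  Position 5 ('c'): window [4,5] length 2
  Position 6 ('d'): window [4,6] length 3
Longest substring with no repeats: "fac" with length 3

3


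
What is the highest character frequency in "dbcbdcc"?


Input: dbcbdcc
Character counts:
  'b': 2
  'c': 3
  'd': 2
Maximum frequency: 3

3


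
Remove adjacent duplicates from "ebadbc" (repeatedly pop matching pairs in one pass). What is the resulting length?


Input: ebadbc
Stack-based adjacent duplicate removal:
  Read 'e': push. Stack: e
  Read 'b': push. Stack: eb
  Read 'a': push. Stack: eba
  Read 'd': push. Stack: ebad
  Read 'b': push. Stack: ebadb
  Read 'c': push. Stack: ebadbc
Final stack: "ebadbc" (length 6)

6


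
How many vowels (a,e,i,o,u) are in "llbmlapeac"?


Input: llbmlapeac
Checking each character:
  'l' at position 0: consonant
  'l' at position 1: consonant
  'b' at position 2: consonant
  'm' at position 3: consonant
  'l' at position 4: consonant
  'a' at position 5: vowel (running total: 1)
  'p' at position 6: consonant
  'e' at position 7: vowel (running total: 2)
  'a' at position 8: vowel (running total: 3)
  'c' at position 9: consonant
Total vowels: 3

3


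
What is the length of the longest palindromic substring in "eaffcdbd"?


Input: "eaffcdbd"
Checking substrings for palindromes:
  [5:8] "dbd" (len 3) => palindrome
  [2:4] "ff" (len 2) => palindrome
Longest palindromic substring: "dbd" with length 3

3


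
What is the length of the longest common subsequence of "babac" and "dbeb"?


LCS of "babac" and "dbeb"
DP table:
           d    b    e    b
      0    0    0    0    0
  b   0    0    1    1    1
  a   0    0    1    1    1
  b   0    0    1    1    2
  a   0    0    1    1    2
  c   0    0    1    1    2
LCS length = dp[5][4] = 2

2


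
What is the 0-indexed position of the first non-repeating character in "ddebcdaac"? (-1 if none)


Input: ddebcdaac
Character frequencies:
  'a': 2
  'b': 1
  'c': 2
  'd': 3
  'e': 1
Scanning left to right for freq == 1:
  Position 0 ('d'): freq=3, skip
  Position 1 ('d'): freq=3, skip
  Position 2 ('e'): unique! => answer = 2

2


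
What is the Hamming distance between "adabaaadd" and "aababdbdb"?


Comparing "adabaaadd" and "aababdbdb" position by position:
  Position 0: 'a' vs 'a' => same
  Position 1: 'd' vs 'a' => differ
  Position 2: 'a' vs 'b' => differ
  Position 3: 'b' vs 'a' => differ
  Position 4: 'a' vs 'b' => differ
  Position 5: 'a' vs 'd' => differ
  Position 6: 'a' vs 'b' => differ
  Position 7: 'd' vs 'd' => same
  Position 8: 'd' vs 'b' => differ
Total differences (Hamming distance): 7

7


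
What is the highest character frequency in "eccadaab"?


Input: eccadaab
Character counts:
  'a': 3
  'b': 1
  'c': 2
  'd': 1
  'e': 1
Maximum frequency: 3

3


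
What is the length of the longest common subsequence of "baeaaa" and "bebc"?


LCS of "baeaaa" and "bebc"
DP table:
           b    e    b    c
      0    0    0    0    0
  b   0    1    1    1    1
  a   0    1    1    1    1
  e   0    1    2    2    2
  a   0    1    2    2    2
  a   0    1    2    2    2
  a   0    1    2    2    2
LCS length = dp[6][4] = 2

2


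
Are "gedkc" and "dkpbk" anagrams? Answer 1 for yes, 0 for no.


Strings: "gedkc", "dkpbk"
Sorted first:  cdegk
Sorted second: bdkkp
Differ at position 0: 'c' vs 'b' => not anagrams

0


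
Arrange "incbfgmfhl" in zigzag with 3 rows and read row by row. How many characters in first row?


Zigzag "incbfgmfhl" into 3 rows:
Placing characters:
  'i' => row 0
  'n' => row 1
  'c' => row 2
  'b' => row 1
  'f' => row 0
  'g' => row 1
  'm' => row 2
  'f' => row 1
  'h' => row 0
  'l' => row 1
Rows:
  Row 0: "ifh"
  Row 1: "nbgfl"
  Row 2: "cm"
First row length: 3

3


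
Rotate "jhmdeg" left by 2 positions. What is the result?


Input: "jhmdeg", rotate left by 2
First 2 characters: "jh"
Remaining characters: "mdeg"
Concatenate remaining + first: "mdeg" + "jh" = "mdegjh"

mdegjh


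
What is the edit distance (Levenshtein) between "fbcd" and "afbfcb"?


Computing edit distance: "fbcd" -> "afbfcb"
DP table:
           a    f    b    f    c    b
      0    1    2    3    4    5    6
  f   1    1    1    2    3    4    5
  b   2    2    2    1    2    3    4
  c   3    3    3    2    2    2    3
  d   4    4    4    3    3    3    3
Edit distance = dp[4][6] = 3

3


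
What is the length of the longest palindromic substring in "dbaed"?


Input: "dbaed"
Checking substrings for palindromes:
  No multi-char palindromic substrings found
Longest palindromic substring: "d" with length 1

1


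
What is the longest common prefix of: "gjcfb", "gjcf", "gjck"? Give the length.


Words: gjcfb, gjcf, gjck
  Position 0: all 'g' => match
  Position 1: all 'j' => match
  Position 2: all 'c' => match
  Position 3: ('f', 'f', 'k') => mismatch, stop
LCP = "gjc" (length 3)

3


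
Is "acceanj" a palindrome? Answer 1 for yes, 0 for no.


Input: acceanj
Reversed: jnaecca
  Compare pos 0 ('a') with pos 6 ('j'): MISMATCH
  Compare pos 1 ('c') with pos 5 ('n'): MISMATCH
  Compare pos 2 ('c') with pos 4 ('a'): MISMATCH
Result: not a palindrome

0


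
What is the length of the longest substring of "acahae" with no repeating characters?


Input: "acahae"
Sliding window (track last position of each char):
  Position 0 ('a'): window [0,0] length 1 -- new best
  Position 1 ('c'): window [0,1] length 2 -- new best
  Position 2 ('a'): repeat (last at 0), move window start to 1
  Position 2 ('a'): window [1,2] length 2
  Position 3 ('h'): window [1,3] length 3 -- new best
  Position 4 ('a'): repeat (last at 2), move window start to 3
  Position 4 ('a'): window [3,4] length 2
  Position 5 ('e'): window [3,5] length 3
Longest substring with no repeats: "cah" with length 3

3


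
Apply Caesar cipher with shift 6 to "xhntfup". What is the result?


Caesar cipher: shift "xhntfup" by 6
  'x' (pos 23) + 6 = pos 3 = 'd'
  'h' (pos 7) + 6 = pos 13 = 'n'
  'n' (pos 13) + 6 = pos 19 = 't'
  't' (pos 19) + 6 = pos 25 = 'z'
  'f' (pos 5) + 6 = pos 11 = 'l'
  'u' (pos 20) + 6 = pos 0 = 'a'
  'p' (pos 15) + 6 = pos 21 = 'v'
Result: dntzlav

dntzlav


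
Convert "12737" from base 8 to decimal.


Input: "12737" in base 8
Positional expansion:
  Digit '1' (value 1) x 8^4 = 4096
  Digit '2' (value 2) x 8^3 = 1024
  Digit '7' (value 7) x 8^2 = 448
  Digit '3' (value 3) x 8^1 = 24
  Digit '7' (value 7) x 8^0 = 7
Sum = 5599

5599


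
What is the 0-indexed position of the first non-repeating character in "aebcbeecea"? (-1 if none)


Input: aebcbeecea
Character frequencies:
  'a': 2
  'b': 2
  'c': 2
  'e': 4
Scanning left to right for freq == 1:
  Position 0 ('a'): freq=2, skip
  Position 1 ('e'): freq=4, skip
  Position 2 ('b'): freq=2, skip
  Position 3 ('c'): freq=2, skip
  Position 4 ('b'): freq=2, skip
  Position 5 ('e'): freq=4, skip
  Position 6 ('e'): freq=4, skip
  Position 7 ('c'): freq=2, skip
  Position 8 ('e'): freq=4, skip
  Position 9 ('a'): freq=2, skip
  No unique character found => answer = -1

-1


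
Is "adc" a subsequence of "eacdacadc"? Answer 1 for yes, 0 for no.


Check if "adc" is a subsequence of "eacdacadc"
Greedy scan:
  Position 0 ('e'): no match needed
  Position 1 ('a'): matches sub[0] = 'a'
  Position 2 ('c'): no match needed
  Position 3 ('d'): matches sub[1] = 'd'
  Position 4 ('a'): no match needed
  Position 5 ('c'): matches sub[2] = 'c'
  Position 6 ('a'): no match needed
  Position 7 ('d'): no match needed
  Position 8 ('c'): no match needed
All 3 characters matched => is a subsequence

1


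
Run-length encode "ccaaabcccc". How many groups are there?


Input: ccaaabcccc
Scanning for consecutive runs:
  Group 1: 'c' x 2 (positions 0-1)
  Group 2: 'a' x 3 (positions 2-4)
  Group 3: 'b' x 1 (positions 5-5)
  Group 4: 'c' x 4 (positions 6-9)
Total groups: 4

4


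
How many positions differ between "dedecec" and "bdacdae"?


Comparing "dedecec" and "bdacdae" position by position:
  Position 0: 'd' vs 'b' => DIFFER
  Position 1: 'e' vs 'd' => DIFFER
  Position 2: 'd' vs 'a' => DIFFER
  Position 3: 'e' vs 'c' => DIFFER
  Position 4: 'c' vs 'd' => DIFFER
  Position 5: 'e' vs 'a' => DIFFER
  Position 6: 'c' vs 'e' => DIFFER
Positions that differ: 7

7


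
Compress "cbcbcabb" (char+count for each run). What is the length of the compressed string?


Input: cbcbcabb
Runs:
  'c' x 1 => "c1"
  'b' x 1 => "b1"
  'c' x 1 => "c1"
  'b' x 1 => "b1"
  'c' x 1 => "c1"
  'a' x 1 => "a1"
  'b' x 2 => "b2"
Compressed: "c1b1c1b1c1a1b2"
Compressed length: 14

14


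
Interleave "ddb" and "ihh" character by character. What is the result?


Interleaving "ddb" and "ihh":
  Position 0: 'd' from first, 'i' from second => "di"
  Position 1: 'd' from first, 'h' from second => "dh"
  Position 2: 'b' from first, 'h' from second => "bh"
Result: didhbh

didhbh


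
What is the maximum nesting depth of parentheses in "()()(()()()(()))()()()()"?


Input: "()()(()()()(()))()()()()"
Tracking depth:
  Position 0 '(': depth becomes 1
  Position 1 ')': depth becomes 0
  Position 2 '(': depth becomes 1
  Position 3 ')': depth becomes 0
  Position 4 '(': depth becomes 1
  Position 5 '(': depth becomes 2
  Position 6 ')': depth becomes 1
  Position 7 '(': depth becomes 2
  Position 8 ')': depth becomes 1
  Position 9 '(': depth becomes 2
  Position 10 ')': depth becomes 1
  Position 11 '(': depth becomes 2
  Position 12 '(': depth becomes 3
  Position 13 ')': depth becomes 2
  Position 14 ')': depth becomes 1
  Position 15 ')': depth becomes 0
  Position 16 '(': depth becomes 1
  Position 17 ')': depth becomes 0
  Position 18 '(': depth becomes 1
  Position 19 ')': depth becomes 0
  Position 20 '(': depth becomes 1
  Position 21 ')': depth becomes 0
  Position 22 '(': depth becomes 1
  Position 23 ')': depth becomes 0
Maximum depth reached: 3

3


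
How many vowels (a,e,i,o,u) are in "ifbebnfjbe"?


Input: ifbebnfjbe
Checking each character:
  'i' at position 0: vowel (running total: 1)
  'f' at position 1: consonant
  'b' at position 2: consonant
  'e' at position 3: vowel (running total: 2)
  'b' at position 4: consonant
  'n' at position 5: consonant
  'f' at position 6: consonant
  'j' at position 7: consonant
  'b' at position 8: consonant
  'e' at position 9: vowel (running total: 3)
Total vowels: 3

3


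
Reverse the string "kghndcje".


Input: kghndcje
Reading characters right to left:
  Position 7: 'e'
  Position 6: 'j'
  Position 5: 'c'
  Position 4: 'd'
  Position 3: 'n'
  Position 2: 'h'
  Position 1: 'g'
  Position 0: 'k'
Reversed: ejcdnhgk

ejcdnhgk


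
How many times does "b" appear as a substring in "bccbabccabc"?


Searching for "b" in "bccbabccabc"
Scanning each position:
  Position 0: "b" => MATCH
  Position 1: "c" => no
  Position 2: "c" => no
  Position 3: "b" => MATCH
  Position 4: "a" => no
  Position 5: "b" => MATCH
  Position 6: "c" => no
  Position 7: "c" => no
  Position 8: "a" => no
  Position 9: "b" => MATCH
  Position 10: "c" => no
Total occurrences: 4

4


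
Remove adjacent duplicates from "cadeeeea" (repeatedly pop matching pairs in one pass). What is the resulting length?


Input: cadeeeea
Stack-based adjacent duplicate removal:
  Read 'c': push. Stack: c
  Read 'a': push. Stack: ca
  Read 'd': push. Stack: cad
  Read 'e': push. Stack: cade
  Read 'e': matches stack top 'e' => pop. Stack: cad
  Read 'e': push. Stack: cade
  Read 'e': matches stack top 'e' => pop. Stack: cad
  Read 'a': push. Stack: cada
Final stack: "cada" (length 4)

4


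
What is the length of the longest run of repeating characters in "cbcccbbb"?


Input: "cbcccbbb"
Scanning for longest run:
  Position 1 ('b'): new char, reset run to 1
  Position 2 ('c'): new char, reset run to 1
  Position 3 ('c'): continues run of 'c', length=2
  Position 4 ('c'): continues run of 'c', length=3
  Position 5 ('b'): new char, reset run to 1
  Position 6 ('b'): continues run of 'b', length=2
  Position 7 ('b'): continues run of 'b', length=3
Longest run: 'c' with length 3

3


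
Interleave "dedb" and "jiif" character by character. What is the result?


Interleaving "dedb" and "jiif":
  Position 0: 'd' from first, 'j' from second => "dj"
  Position 1: 'e' from first, 'i' from second => "ei"
  Position 2: 'd' from first, 'i' from second => "di"
  Position 3: 'b' from first, 'f' from second => "bf"
Result: djeidibf

djeidibf


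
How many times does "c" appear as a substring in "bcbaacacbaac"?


Searching for "c" in "bcbaacacbaac"
Scanning each position:
  Position 0: "b" => no
  Position 1: "c" => MATCH
  Position 2: "b" => no
  Position 3: "a" => no
  Position 4: "a" => no
  Position 5: "c" => MATCH
  Position 6: "a" => no
  Position 7: "c" => MATCH
  Position 8: "b" => no
  Position 9: "a" => no
  Position 10: "a" => no
  Position 11: "c" => MATCH
Total occurrences: 4

4


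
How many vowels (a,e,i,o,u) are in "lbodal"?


Input: lbodal
Checking each character:
  'l' at position 0: consonant
  'b' at position 1: consonant
  'o' at position 2: vowel (running total: 1)
  'd' at position 3: consonant
  'a' at position 4: vowel (running total: 2)
  'l' at position 5: consonant
Total vowels: 2

2


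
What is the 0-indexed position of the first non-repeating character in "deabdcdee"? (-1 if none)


Input: deabdcdee
Character frequencies:
  'a': 1
  'b': 1
  'c': 1
  'd': 3
  'e': 3
Scanning left to right for freq == 1:
  Position 0 ('d'): freq=3, skip
  Position 1 ('e'): freq=3, skip
  Position 2 ('a'): unique! => answer = 2

2


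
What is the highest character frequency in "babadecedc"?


Input: babadecedc
Character counts:
  'a': 2
  'b': 2
  'c': 2
  'd': 2
  'e': 2
Maximum frequency: 2

2


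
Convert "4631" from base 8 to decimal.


Input: "4631" in base 8
Positional expansion:
  Digit '4' (value 4) x 8^3 = 2048
  Digit '6' (value 6) x 8^2 = 384
  Digit '3' (value 3) x 8^1 = 24
  Digit '1' (value 1) x 8^0 = 1
Sum = 2457

2457


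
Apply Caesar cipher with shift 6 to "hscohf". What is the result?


Caesar cipher: shift "hscohf" by 6
  'h' (pos 7) + 6 = pos 13 = 'n'
  's' (pos 18) + 6 = pos 24 = 'y'
  'c' (pos 2) + 6 = pos 8 = 'i'
  'o' (pos 14) + 6 = pos 20 = 'u'
  'h' (pos 7) + 6 = pos 13 = 'n'
  'f' (pos 5) + 6 = pos 11 = 'l'
Result: nyiunl

nyiunl


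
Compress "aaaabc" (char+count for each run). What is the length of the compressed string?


Input: aaaabc
Runs:
  'a' x 4 => "a4"
  'b' x 1 => "b1"
  'c' x 1 => "c1"
Compressed: "a4b1c1"
Compressed length: 6

6


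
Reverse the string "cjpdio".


Input: cjpdio
Reading characters right to left:
  Position 5: 'o'
  Position 4: 'i'
  Position 3: 'd'
  Position 2: 'p'
  Position 1: 'j'
  Position 0: 'c'
Reversed: oidpjc

oidpjc


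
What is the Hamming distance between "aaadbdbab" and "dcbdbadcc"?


Comparing "aaadbdbab" and "dcbdbadcc" position by position:
  Position 0: 'a' vs 'd' => differ
  Position 1: 'a' vs 'c' => differ
  Position 2: 'a' vs 'b' => differ
  Position 3: 'd' vs 'd' => same
  Position 4: 'b' vs 'b' => same
  Position 5: 'd' vs 'a' => differ
  Position 6: 'b' vs 'd' => differ
  Position 7: 'a' vs 'c' => differ
  Position 8: 'b' vs 'c' => differ
Total differences (Hamming distance): 7

7


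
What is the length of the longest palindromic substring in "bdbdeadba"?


Input: "bdbdeadba"
Checking substrings for palindromes:
  [0:3] "bdb" (len 3) => palindrome
  [1:4] "dbd" (len 3) => palindrome
Longest palindromic substring: "bdb" with length 3

3


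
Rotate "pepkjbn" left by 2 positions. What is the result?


Input: "pepkjbn", rotate left by 2
First 2 characters: "pe"
Remaining characters: "pkjbn"
Concatenate remaining + first: "pkjbn" + "pe" = "pkjbnpe"

pkjbnpe


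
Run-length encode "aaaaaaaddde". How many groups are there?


Input: aaaaaaaddde
Scanning for consecutive runs:
  Group 1: 'a' x 7 (positions 0-6)
  Group 2: 'd' x 3 (positions 7-9)
  Group 3: 'e' x 1 (positions 10-10)
Total groups: 3

3


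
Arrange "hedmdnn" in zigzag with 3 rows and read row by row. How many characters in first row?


Zigzag "hedmdnn" into 3 rows:
Placing characters:
  'h' => row 0
  'e' => row 1
  'd' => row 2
  'm' => row 1
  'd' => row 0
  'n' => row 1
  'n' => row 2
Rows:
  Row 0: "hd"
  Row 1: "emn"
  Row 2: "dn"
First row length: 2

2


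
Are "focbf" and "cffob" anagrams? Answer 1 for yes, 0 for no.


Strings: "focbf", "cffob"
Sorted first:  bcffo
Sorted second: bcffo
Sorted forms match => anagrams

1


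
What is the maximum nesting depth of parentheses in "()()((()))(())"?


Input: "()()((()))(())"
Tracking depth:
  Position 0 '(': depth becomes 1
  Position 1 ')': depth becomes 0
  Position 2 '(': depth becomes 1
  Position 3 ')': depth becomes 0
  Position 4 '(': depth becomes 1
  Position 5 '(': depth becomes 2
  Position 6 '(': depth becomes 3
  Position 7 ')': depth becomes 2
  Position 8 ')': depth becomes 1
  Position 9 ')': depth becomes 0
  Position 10 '(': depth becomes 1
  Position 11 '(': depth becomes 2
  Position 12 ')': depth becomes 1
  Position 13 ')': depth becomes 0
Maximum depth reached: 3

3


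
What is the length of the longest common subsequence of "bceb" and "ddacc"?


LCS of "bceb" and "ddacc"
DP table:
           d    d    a    c    c
      0    0    0    0    0    0
  b   0    0    0    0    0    0
  c   0    0    0    0    1    1
  e   0    0    0    0    1    1
  b   0    0    0    0    1    1
LCS length = dp[4][5] = 1

1


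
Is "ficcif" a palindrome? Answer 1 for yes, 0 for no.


Input: ficcif
Reversed: ficcif
  Compare pos 0 ('f') with pos 5 ('f'): match
  Compare pos 1 ('i') with pos 4 ('i'): match
  Compare pos 2 ('c') with pos 3 ('c'): match
Result: palindrome

1


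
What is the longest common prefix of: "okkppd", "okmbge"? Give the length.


Words: okkppd, okmbge
  Position 0: all 'o' => match
  Position 1: all 'k' => match
  Position 2: ('k', 'm') => mismatch, stop
LCP = "ok" (length 2)

2


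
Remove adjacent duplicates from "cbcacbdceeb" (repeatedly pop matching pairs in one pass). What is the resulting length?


Input: cbcacbdceeb
Stack-based adjacent duplicate removal:
  Read 'c': push. Stack: c
  Read 'b': push. Stack: cb
  Read 'c': push. Stack: cbc
  Read 'a': push. Stack: cbca
  Read 'c': push. Stack: cbcac
  Read 'b': push. Stack: cbcacb
  Read 'd': push. Stack: cbcacbd
  Read 'c': push. Stack: cbcacbdc
  Read 'e': push. Stack: cbcacbdce
  Read 'e': matches stack top 'e' => pop. Stack: cbcacbdc
  Read 'b': push. Stack: cbcacbdcb
Final stack: "cbcacbdcb" (length 9)

9


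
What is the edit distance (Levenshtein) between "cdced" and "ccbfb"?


Computing edit distance: "cdced" -> "ccbfb"
DP table:
           c    c    b    f    b
      0    1    2    3    4    5
  c   1    0    1    2    3    4
  d   2    1    1    2    3    4
  c   3    2    1    2    3    4
  e   4    3    2    2    3    4
  d   5    4    3    3    3    4
Edit distance = dp[5][5] = 4

4


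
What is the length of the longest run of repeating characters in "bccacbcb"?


Input: "bccacbcb"
Scanning for longest run:
  Position 1 ('c'): new char, reset run to 1
  Position 2 ('c'): continues run of 'c', length=2
  Position 3 ('a'): new char, reset run to 1
  Position 4 ('c'): new char, reset run to 1
  Position 5 ('b'): new char, reset run to 1
  Position 6 ('c'): new char, reset run to 1
  Position 7 ('b'): new char, reset run to 1
Longest run: 'c' with length 2

2


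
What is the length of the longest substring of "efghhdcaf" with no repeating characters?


Input: "efghhdcaf"
Sliding window (track last position of each char):
  Position 0 ('e'): window [0,0] length 1 -- new best
  Position 1 ('f'): window [0,1] length 2 -- new best
  Position 2 ('g'): window [0,2] length 3 -- new best
  Position 3 ('h'): window [0,3] length 4 -- new best
  Position 4 ('h'): repeat (last at 3), move window start to 4
  Position 4 ('h'): window [4,4] length 1
  Position 5 ('d'): window [4,5] length 2
  Position 6 ('c'): window [4,6] length 3
  Position 7 ('a'): window [4,7] length 4
  Position 8 ('f'): window [4,8] length 5 -- new best
Longest substring with no repeats: "hdcaf" with length 5

5


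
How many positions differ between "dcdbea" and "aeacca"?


Comparing "dcdbea" and "aeacca" position by position:
  Position 0: 'd' vs 'a' => DIFFER
  Position 1: 'c' vs 'e' => DIFFER
  Position 2: 'd' vs 'a' => DIFFER
  Position 3: 'b' vs 'c' => DIFFER
  Position 4: 'e' vs 'c' => DIFFER
  Position 5: 'a' vs 'a' => same
Positions that differ: 5

5


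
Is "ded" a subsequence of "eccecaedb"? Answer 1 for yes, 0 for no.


Check if "ded" is a subsequence of "eccecaedb"
Greedy scan:
  Position 0 ('e'): no match needed
  Position 1 ('c'): no match needed
  Position 2 ('c'): no match needed
  Position 3 ('e'): no match needed
  Position 4 ('c'): no match needed
  Position 5 ('a'): no match needed
  Position 6 ('e'): no match needed
  Position 7 ('d'): matches sub[0] = 'd'
  Position 8 ('b'): no match needed
Only matched 1/3 characters => not a subsequence

0


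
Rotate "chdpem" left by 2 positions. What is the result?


Input: "chdpem", rotate left by 2
First 2 characters: "ch"
Remaining characters: "dpem"
Concatenate remaining + first: "dpem" + "ch" = "dpemch"

dpemch


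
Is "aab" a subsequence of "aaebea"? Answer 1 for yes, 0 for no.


Check if "aab" is a subsequence of "aaebea"
Greedy scan:
  Position 0 ('a'): matches sub[0] = 'a'
  Position 1 ('a'): matches sub[1] = 'a'
  Position 2 ('e'): no match needed
  Position 3 ('b'): matches sub[2] = 'b'
  Position 4 ('e'): no match needed
  Position 5 ('a'): no match needed
All 3 characters matched => is a subsequence

1


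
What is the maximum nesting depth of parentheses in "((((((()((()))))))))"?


Input: "((((((()((()))))))))"
Tracking depth:
  Position 0 '(': depth becomes 1
  Position 1 '(': depth becomes 2
  Position 2 '(': depth becomes 3
  Position 3 '(': depth becomes 4
  Position 4 '(': depth becomes 5
  Position 5 '(': depth becomes 6
  Position 6 '(': depth becomes 7
  Position 7 ')': depth becomes 6
  Position 8 '(': depth becomes 7
  Position 9 '(': depth becomes 8
  Position 10 '(': depth becomes 9
  Position 11 ')': depth becomes 8
  Position 12 ')': depth becomes 7
  Position 13 ')': depth becomes 6
  Position 14 ')': depth becomes 5
  Position 15 ')': depth becomes 4
  Position 16 ')': depth becomes 3
  Position 17 ')': depth becomes 2
  Position 18 ')': depth becomes 1
  Position 19 ')': depth becomes 0
Maximum depth reached: 9

9


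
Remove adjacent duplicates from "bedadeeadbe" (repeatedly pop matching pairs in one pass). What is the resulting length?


Input: bedadeeadbe
Stack-based adjacent duplicate removal:
  Read 'b': push. Stack: b
  Read 'e': push. Stack: be
  Read 'd': push. Stack: bed
  Read 'a': push. Stack: beda
  Read 'd': push. Stack: bedad
  Read 'e': push. Stack: bedade
  Read 'e': matches stack top 'e' => pop. Stack: bedad
  Read 'a': push. Stack: bedada
  Read 'd': push. Stack: bedadad
  Read 'b': push. Stack: bedadadb
  Read 'e': push. Stack: bedadadbe
Final stack: "bedadadbe" (length 9)

9


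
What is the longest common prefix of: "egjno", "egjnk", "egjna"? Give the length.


Words: egjno, egjnk, egjna
  Position 0: all 'e' => match
  Position 1: all 'g' => match
  Position 2: all 'j' => match
  Position 3: all 'n' => match
  Position 4: ('o', 'k', 'a') => mismatch, stop
LCP = "egjn" (length 4)

4


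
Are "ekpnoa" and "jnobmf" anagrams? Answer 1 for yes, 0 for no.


Strings: "ekpnoa", "jnobmf"
Sorted first:  aeknop
Sorted second: bfjmno
Differ at position 0: 'a' vs 'b' => not anagrams

0


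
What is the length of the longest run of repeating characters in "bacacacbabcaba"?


Input: "bacacacbabcaba"
Scanning for longest run:
  Position 1 ('a'): new char, reset run to 1
  Position 2 ('c'): new char, reset run to 1
  Position 3 ('a'): new char, reset run to 1
  Position 4 ('c'): new char, reset run to 1
  Position 5 ('a'): new char, reset run to 1
  Position 6 ('c'): new char, reset run to 1
  Position 7 ('b'): new char, reset run to 1
  Position 8 ('a'): new char, reset run to 1
  Position 9 ('b'): new char, reset run to 1
  Position 10 ('c'): new char, reset run to 1
  Position 11 ('a'): new char, reset run to 1
  Position 12 ('b'): new char, reset run to 1
  Position 13 ('a'): new char, reset run to 1
Longest run: 'b' with length 1

1
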